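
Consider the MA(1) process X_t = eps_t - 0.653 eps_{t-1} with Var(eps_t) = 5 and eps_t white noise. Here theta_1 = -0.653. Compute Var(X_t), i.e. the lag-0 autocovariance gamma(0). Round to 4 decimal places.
\gamma(0) = 7.1320

For an MA(q) process X_t = eps_t + sum_i theta_i eps_{t-i} with
Var(eps_t) = sigma^2, the variance is
  gamma(0) = sigma^2 * (1 + sum_i theta_i^2).
  sum_i theta_i^2 = (-0.653)^2 = 0.426409.
  gamma(0) = 5 * (1 + 0.426409) = 5 * 1.426409 = 7.132045, which rounds to 7.1320.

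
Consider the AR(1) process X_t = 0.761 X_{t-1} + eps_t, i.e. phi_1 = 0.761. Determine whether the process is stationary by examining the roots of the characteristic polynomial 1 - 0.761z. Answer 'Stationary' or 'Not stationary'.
\text{Stationary}

The AR(p) characteristic polynomial is P(z) = 1 - 0.761z.
Stationarity requires all roots to lie outside the unit circle, i.e. |z| > 1 for every root.
This is linear in z: 1 + (-0.761) z = 0  =>  z = -1/(-0.761) = 1.31406,  |z| = 1.31406.
Moduli of all roots: 1.3141.
All moduli strictly greater than 1? Yes.
Verdict: Stationary.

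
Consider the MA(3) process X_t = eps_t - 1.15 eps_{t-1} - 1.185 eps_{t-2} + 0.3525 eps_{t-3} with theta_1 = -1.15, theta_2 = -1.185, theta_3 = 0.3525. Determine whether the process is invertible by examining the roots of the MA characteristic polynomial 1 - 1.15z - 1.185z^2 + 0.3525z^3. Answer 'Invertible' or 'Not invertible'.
\text{Not invertible}

The MA(q) characteristic polynomial is P(z) = 1 - 1.15z - 1.185z^2 + 0.3525z^3.
Invertibility requires all roots to lie outside the unit circle, i.e. |z| > 1 for every root.
Degree 3: look for a simple real root z0 first, then factor out (1 - z/z0) and solve the remaining quadratic.
Testing z0 = 4: P(4) = 1 + (-1.15)(4) + (-1.185)(4)^2 + (0.3525)(4)^3
  = 1 + (-4.6) + (-18.96) + (22.56) = 0.  So z_0 = 4 is a root, |z_0| = 4.
Divide out the factor (1 - 0.25 z) = (1 - z/z0) (since 1/z0 = 0.25):
  P(z) = (1 - 0.25 z)(1 + (-0.9) z + (-1.41) z^2)
  [check: z-coef -0.9 - (0.25) = -1.15; z^2-coef -1.41 - (0.25)(-0.9) = -1.185; z^3-coef -(0.25)(-1.41) = 0.3525.]
Remaining roots from the quadratic factor 1 + (-0.9) z + (-1.41) z^2:
  Set 1 + (-0.9) z + (-1.41) z^2 = 0, i.e. a z^2 + b z + c = 0 with a = -1.41, b = -0.9, c = 1.
  Discriminant D = b^2 - 4ac = (-0.9)^2 - 4*(-1.41)*1 = 0.81 - (-5.64) = 6.45.
  D >= 0, so the roots are real: z = (-b +/- sqrt(D)) / (2a) = (0.9 +/- 2.539685) / (-2.82).
    z_1 = (0.9 + 2.539685) / (-2.82) = -1.2197,   |z_1| = 1.2197.
    z_2 = (0.9 - 2.539685) / (-2.82) = 0.5814,   |z_2| = 0.5814.
Moduli of all roots: 4.0000, 1.2197, 0.5814.
All moduli strictly greater than 1? No.
Verdict: Not invertible.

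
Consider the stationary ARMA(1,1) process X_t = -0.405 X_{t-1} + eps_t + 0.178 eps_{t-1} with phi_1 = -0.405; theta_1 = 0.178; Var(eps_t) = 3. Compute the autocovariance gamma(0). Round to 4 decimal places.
\gamma(0) = 3.1849

Multiply the model equation by X_{t-k} and take expectations. With theta_0 = psi_0 = 1 and psi_j the MA(infinity) weights, this gives
  gamma(k) - sum_i phi_i gamma(k-i) = c_k,
  c_k = sigma^2 * sum_{j=k..q} theta_j psi_{j-k}   (c_k = 0 for k > q),
using gamma(-m) = gamma(m).
psi-weights needed (psi_j = theta_j + sum_i phi_i psi_{j-i}):
  psi_1 = theta_1 + phi_1 = 0.178 + (-0.405) = -0.227
Right-hand sides:
  c_0 = sigma^2 (1 + theta_1 psi_1) = 3 * (1 + (0.178)(-0.227)) = 3 * 0.959594 = 2.878782
  c_1 = sigma^2 theta_1 = 3 * (0.178) = 0.534
  c_2 = 0
Equations for k = 0 and k = 1 (AR order 1):
  gamma(0) = phi_1 gamma(1) + c_0
  gamma(1) = phi_1 gamma(0) + c_1
Substituting the second into the first: gamma(0) (1 - phi_1^2) = c_0 + phi_1 c_1, so
  gamma(0) = (c_0 + phi_1 c_1) / (1 - phi_1^2) = (2.878782 + (-0.405)(0.534)) / (1 - (-0.405)^2) = 2.662512 / 0.835975 = 3.184918.
Therefore gamma(0) = 3.1849 (to 4 decimal places).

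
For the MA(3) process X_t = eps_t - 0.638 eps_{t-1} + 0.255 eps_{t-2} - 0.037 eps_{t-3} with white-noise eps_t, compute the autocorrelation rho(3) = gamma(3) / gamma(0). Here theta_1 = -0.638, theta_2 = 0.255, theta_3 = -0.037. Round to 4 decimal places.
\rho(3) = -0.0251

For an MA(q) process with theta_0 = 1, the autocovariance is
  gamma(k) = sigma^2 * sum_{i=0..q-k} theta_i * theta_{i+k},
and rho(k) = gamma(k) / gamma(0). Sigma^2 cancels.
  numerator   = (1)*(-0.037) = -0.037.
  denominator = (1)^2 + (-0.638)^2 + (0.255)^2 + (-0.037)^2 = 1.473438.
  rho(3) = -0.037 / 1.473438 = -0.0251.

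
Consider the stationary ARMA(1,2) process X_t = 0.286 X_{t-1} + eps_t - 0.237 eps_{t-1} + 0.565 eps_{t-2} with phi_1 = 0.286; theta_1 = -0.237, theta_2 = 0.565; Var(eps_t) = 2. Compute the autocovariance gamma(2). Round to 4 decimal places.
\gamma(2) = 1.2340

Multiply the model equation by X_{t-k} and take expectations. With theta_0 = psi_0 = 1 and psi_j the MA(infinity) weights, this gives
  gamma(k) - sum_i phi_i gamma(k-i) = c_k,
  c_k = sigma^2 * sum_{j=k..q} theta_j psi_{j-k}   (c_k = 0 for k > q),
using gamma(-m) = gamma(m).
psi-weights needed (psi_j = theta_j + sum_i phi_i psi_{j-i}):
  psi_1 = theta_1 + phi_1 = -0.237 + (0.286) = 0.049
  psi_2 = theta_2 + phi_1 psi_1 = 0.565 + (0.286)(0.049) = 0.579014
Right-hand sides:
  c_0 = sigma^2 (1 + theta_1 psi_1 + theta_2 psi_2) = 2 * (1 + (-0.237)(0.049) + (0.565)(0.579014)) = 2 * 1.31553 = 2.63106
  c_1 = sigma^2 (theta_1 + theta_2 psi_1) = 2 * (-0.237 + (0.565)(0.049)) = -0.41863
  c_2 = sigma^2 theta_2 = 2 * (0.565) = 1.13
Equations for k = 0 and k = 1 (AR order 1):
  gamma(0) = phi_1 gamma(1) + c_0
  gamma(1) = phi_1 gamma(0) + c_1
Substituting the second into the first: gamma(0) (1 - phi_1^2) = c_0 + phi_1 c_1, so
  gamma(0) = (c_0 + phi_1 c_1) / (1 - phi_1^2) = (2.63106 + (0.286)(-0.41863)) / (1 - (0.286)^2) = 2.511332 / 0.918204 = 2.735048.
  gamma(1) = phi_1 gamma(0) + c_1 = (0.286)(2.735048) + (-0.41863) = 0.363594.
For k = 2: gamma(2) = phi_1 gamma(1) + c_2
  = (0.286)(0.363594) + (1.13) = 1.233988.
Therefore gamma(2) = 1.2340 (to 4 decimal places).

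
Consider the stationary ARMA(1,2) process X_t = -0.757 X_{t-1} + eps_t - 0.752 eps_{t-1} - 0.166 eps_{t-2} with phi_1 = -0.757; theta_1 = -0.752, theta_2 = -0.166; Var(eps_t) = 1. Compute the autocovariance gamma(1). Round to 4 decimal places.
\gamma(1) = -4.6723

Multiply the model equation by X_{t-k} and take expectations. With theta_0 = psi_0 = 1 and psi_j the MA(infinity) weights, this gives
  gamma(k) - sum_i phi_i gamma(k-i) = c_k,
  c_k = sigma^2 * sum_{j=k..q} theta_j psi_{j-k}   (c_k = 0 for k > q),
using gamma(-m) = gamma(m).
psi-weights needed (psi_j = theta_j + sum_i phi_i psi_{j-i}):
  psi_1 = theta_1 + phi_1 = -0.752 + (-0.757) = -1.509
  psi_2 = theta_2 + phi_1 psi_1 = -0.166 + (-0.757)(-1.509) = 0.976313
Right-hand sides:
  c_0 = sigma^2 (1 + theta_1 psi_1 + theta_2 psi_2) = 1 * (1 + (-0.752)(-1.509) + (-0.166)(0.976313)) = 1 * 1.9727 = 1.9727
  c_1 = sigma^2 (theta_1 + theta_2 psi_1) = 1 * (-0.752 + (-0.166)(-1.509)) = -0.501506
  c_2 = sigma^2 theta_2 = 1 * (-0.166) = -0.166
Equations for k = 0 and k = 1 (AR order 1):
  gamma(0) = phi_1 gamma(1) + c_0
  gamma(1) = phi_1 gamma(0) + c_1
Substituting the second into the first: gamma(0) (1 - phi_1^2) = c_0 + phi_1 c_1, so
  gamma(0) = (c_0 + phi_1 c_1) / (1 - phi_1^2) = (1.9727 + (-0.757)(-0.501506)) / (1 - (-0.757)^2) = 2.35234 / 0.426951 = 5.509625.
  gamma(1) = phi_1 gamma(0) + c_1 = (-0.757)(5.509625) + (-0.501506) = -4.672292.
Therefore gamma(1) = -4.6723 (to 4 decimal places).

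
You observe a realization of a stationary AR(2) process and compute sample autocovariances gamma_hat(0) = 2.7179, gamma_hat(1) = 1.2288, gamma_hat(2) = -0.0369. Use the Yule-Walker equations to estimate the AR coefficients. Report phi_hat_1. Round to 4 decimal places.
\hat\phi_{1} = 0.5760

The Yule-Walker equations for an AR(p) process read, in matrix form,
  Gamma_p phi = r_p,   with   (Gamma_p)_{ij} = gamma(|i - j|),
                       (r_p)_i = gamma(i),   i,j = 1..p.
Substitute the sample gammas (Toeplitz matrix and right-hand side of size 2):
  Gamma_p = [[2.7179, 1.2288], [1.2288, 2.7179]]
  r_p     = [1.2288, -0.0369]
Written out:
  2.7179 phi_1 + 1.2288 phi_2 = 1.2288
  1.2288 phi_1 + 2.7179 phi_2 = -0.0369
Solve by Cramer's rule:
  det = gamma(0)^2 - gamma(1)^2 = (2.7179)^2 - (1.2288)^2 = 7.38698041 - 1.50994944 = 5.87703097
  phi_hat_1 = [gamma(1) gamma(0) - gamma(1) gamma(2)] / det = [(1.2288)(2.7179) - (1.2288)(-0.0369)] / 5.87703097 = 3.38509824 / 5.87703097 = 0.576
  phi_hat_2 = [gamma(0) gamma(2) - gamma(1)^2] / det = [(2.7179)(-0.0369) - (1.2288)^2] / 5.87703097 = -1.61023995 / 5.87703097 = -0.274
So phi_hat = [0.5760, -0.2740].
Therefore phi_hat_1 = 0.5760.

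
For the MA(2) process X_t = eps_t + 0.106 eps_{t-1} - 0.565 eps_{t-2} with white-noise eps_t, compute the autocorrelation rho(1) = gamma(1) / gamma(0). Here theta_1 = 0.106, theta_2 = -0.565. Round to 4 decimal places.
\rho(1) = 0.0347

For an MA(q) process with theta_0 = 1, the autocovariance is
  gamma(k) = sigma^2 * sum_{i=0..q-k} theta_i * theta_{i+k},
and rho(k) = gamma(k) / gamma(0). Sigma^2 cancels.
  numerator   = (1)*(0.106) + (0.106)*(-0.565) = 0.04611.
  denominator = (1)^2 + (0.106)^2 + (-0.565)^2 = 1.330461.
  rho(1) = 0.04611 / 1.330461 = 0.0347.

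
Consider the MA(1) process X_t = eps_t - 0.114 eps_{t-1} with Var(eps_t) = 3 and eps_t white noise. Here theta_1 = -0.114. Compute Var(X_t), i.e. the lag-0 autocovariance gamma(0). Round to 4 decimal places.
\gamma(0) = 3.0390

For an MA(q) process X_t = eps_t + sum_i theta_i eps_{t-i} with
Var(eps_t) = sigma^2, the variance is
  gamma(0) = sigma^2 * (1 + sum_i theta_i^2).
  sum_i theta_i^2 = (-0.114)^2 = 0.012996.
  gamma(0) = 3 * (1 + 0.012996) = 3 * 1.012996 = 3.038988, which rounds to 3.0390.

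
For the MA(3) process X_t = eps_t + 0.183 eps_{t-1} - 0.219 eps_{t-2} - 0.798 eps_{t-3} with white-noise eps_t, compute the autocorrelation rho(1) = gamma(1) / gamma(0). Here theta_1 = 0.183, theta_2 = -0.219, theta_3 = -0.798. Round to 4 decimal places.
\rho(1) = 0.1849

For an MA(q) process with theta_0 = 1, the autocovariance is
  gamma(k) = sigma^2 * sum_{i=0..q-k} theta_i * theta_{i+k},
and rho(k) = gamma(k) / gamma(0). Sigma^2 cancels.
  numerator   = (1)*(0.183) + (0.183)*(-0.219) + (-0.219)*(-0.798) = 0.317685.
  denominator = (1)^2 + (0.183)^2 + (-0.219)^2 + (-0.798)^2 = 1.718254.
  rho(1) = 0.317685 / 1.718254 = 0.1849.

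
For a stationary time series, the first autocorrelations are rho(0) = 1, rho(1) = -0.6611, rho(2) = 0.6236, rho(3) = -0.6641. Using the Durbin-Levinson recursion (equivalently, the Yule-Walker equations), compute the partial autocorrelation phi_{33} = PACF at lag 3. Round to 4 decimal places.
\phi_{33} = -0.3380

The PACF at lag k is phi_{kk}, the last component of the solution
to the Yule-Walker system G_k phi = r_k where
  (G_k)_{ij} = rho(|i - j|), (r_k)_i = rho(i), i,j = 1..k.
Equivalently, Durbin-Levinson gives phi_{kk} iteratively:
  phi_{11} = rho(1)
  phi_{kk} = [rho(k) - sum_{j=1..k-1} phi_{k-1,j} rho(k-j)]
            / [1 - sum_{j=1..k-1} phi_{k-1,j} rho(j)],
  phi_{k,j} = phi_{k-1,j} - phi_{kk} phi_{k-1,k-j},  j = 1..k-1.
Step k = 1:
  phi_11 = rho(1) = -0.6611.
Step k = 2:
  phi_22 = [rho(2) - phi_11 rho(1)] / [1 - phi_11 rho(1)] = [0.6236 - (-0.6611)(-0.6611)] / [1 - (-0.6611)(-0.6611)]
         = 0.18654679 / 0.56294679 = 0.331376.
  Update: phi_21 = phi_11 - phi_22 phi_11 = -0.6611 - (0.331376)(-0.6611) = -0.442028.
Step k = 3:
  phi_33 = [rho(3) - phi_21 rho(2) - phi_22 rho(1)] / [1 - phi_21 rho(1) - phi_22 rho(2)]
    numerator   = -0.6641 - (-0.442028)(0.6236) - (0.331376)(-0.6611) = -0.1693792
    denominator = 1 - (-0.442028)(-0.6611) - (0.331376)(0.6236) = 0.50112975
  phi_33 = -0.1693792 / 0.50112975 = -0.338.
Therefore phi_{33} = -0.3380.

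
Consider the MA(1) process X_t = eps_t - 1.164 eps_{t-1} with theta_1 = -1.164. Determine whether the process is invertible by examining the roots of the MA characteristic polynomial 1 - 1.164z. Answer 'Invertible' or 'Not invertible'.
\text{Not invertible}

The MA(q) characteristic polynomial is P(z) = 1 - 1.164z.
Invertibility requires all roots to lie outside the unit circle, i.e. |z| > 1 for every root.
This is linear in z: 1 + (-1.164) z = 0  =>  z = -1/(-1.164) = 0.859107,  |z| = 0.859107.
Moduli of all roots: 0.8591.
All moduli strictly greater than 1? No.
Verdict: Not invertible.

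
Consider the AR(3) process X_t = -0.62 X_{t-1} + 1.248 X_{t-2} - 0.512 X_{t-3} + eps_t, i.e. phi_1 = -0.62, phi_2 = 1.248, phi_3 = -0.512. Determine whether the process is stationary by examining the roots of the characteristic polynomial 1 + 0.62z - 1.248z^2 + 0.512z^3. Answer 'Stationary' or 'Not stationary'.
\text{Not stationary}

The AR(p) characteristic polynomial is P(z) = 1 + 0.62z - 1.248z^2 + 0.512z^3.
Stationarity requires all roots to lie outside the unit circle, i.e. |z| > 1 for every root.
Degree 3: look for a simple real root z0 first, then factor out (1 - z/z0) and solve the remaining quadratic.
Testing z0 = -0.625: P(-0.625) = 1 + (0.62)(-0.625) + (-1.248)(-0.625)^2 + (0.512)(-0.625)^3
  = 1 + (-0.3875) + (-0.4875) + (-0.125) = 0.  So z_0 = -0.625 is a root, |z_0| = 0.625.
Divide out the factor (1 + 1.6 z) = (1 - z/z0) (since 1/z0 = -1.6):
  P(z) = (1 + 1.6 z)(1 + (-0.98) z + (0.32) z^2)
  [check: z-coef -0.98 - (-1.6) = 0.62; z^2-coef 0.32 - (-1.6)(-0.98) = -1.248; z^3-coef -(-1.6)(0.32) = 0.512.]
Remaining roots from the quadratic factor 1 + (-0.98) z + (0.32) z^2:
  Set 1 + (-0.98) z + (0.32) z^2 = 0, i.e. a z^2 + b z + c = 0 with a = 0.32, b = -0.98, c = 1.
  Discriminant D = b^2 - 4ac = (-0.98)^2 - 4*(0.32)*1 = 0.9604 - (1.28) = -0.3196.
  D < 0, so the roots are the complex-conjugate pair z = (-b +/- i sqrt(-D)) / (2a) = 1.5312 +/- 0.8833i.
  For a conjugate pair |z|^2 = z * conj(z) = (product of roots) = c/a = 1/(0.32) = 3.125, so |z| = sqrt(3.125) = 1.7678 for both roots.
Moduli of all roots: 0.6250, 1.7678, 1.7678.
All moduli strictly greater than 1? No.
Verdict: Not stationary.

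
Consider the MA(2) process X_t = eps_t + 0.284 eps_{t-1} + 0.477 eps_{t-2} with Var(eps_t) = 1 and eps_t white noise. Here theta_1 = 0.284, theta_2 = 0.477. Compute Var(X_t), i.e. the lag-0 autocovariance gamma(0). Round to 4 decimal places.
\gamma(0) = 1.3082

For an MA(q) process X_t = eps_t + sum_i theta_i eps_{t-i} with
Var(eps_t) = sigma^2, the variance is
  gamma(0) = sigma^2 * (1 + sum_i theta_i^2).
  sum_i theta_i^2 = (0.284)^2 + (0.477)^2 = 0.080656 + 0.227529 = 0.308185.
  gamma(0) = 1 * (1 + 0.308185) = 1 * 1.308185 = 1.308185, which rounds to 1.3082.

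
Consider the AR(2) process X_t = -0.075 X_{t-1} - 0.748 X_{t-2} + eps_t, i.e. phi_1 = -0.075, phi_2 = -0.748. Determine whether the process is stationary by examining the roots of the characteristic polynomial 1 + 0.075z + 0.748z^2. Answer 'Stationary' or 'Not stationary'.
\text{Stationary}

The AR(p) characteristic polynomial is P(z) = 1 + 0.075z + 0.748z^2.
Stationarity requires all roots to lie outside the unit circle, i.e. |z| > 1 for every root.
Set 1 + (0.075) z + (0.748) z^2 = 0, i.e. a z^2 + b z + c = 0 with a = 0.748, b = 0.075, c = 1.
Discriminant D = b^2 - 4ac = (0.075)^2 - 4*(0.748)*1 = 0.005625 - (2.992) = -2.986375.
D < 0, so the roots are the complex-conjugate pair z = (-b +/- i sqrt(-D)) / (2a) = -0.0501 +/- 1.1552i.
For a conjugate pair |z|^2 = z * conj(z) = (product of roots) = c/a = 1/(0.748) = 1.336898, so |z| = sqrt(1.336898) = 1.1562 for both roots.
Moduli of all roots: 1.1562, 1.1562.
All moduli strictly greater than 1? Yes.
Verdict: Stationary.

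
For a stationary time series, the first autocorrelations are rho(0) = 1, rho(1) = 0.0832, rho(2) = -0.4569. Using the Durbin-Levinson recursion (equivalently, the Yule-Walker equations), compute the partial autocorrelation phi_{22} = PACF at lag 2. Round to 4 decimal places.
\phi_{22} = -0.4671

The PACF at lag k is phi_{kk}, the last component of the solution
to the Yule-Walker system G_k phi = r_k where
  (G_k)_{ij} = rho(|i - j|), (r_k)_i = rho(i), i,j = 1..k.
Equivalently, Durbin-Levinson gives phi_{kk} iteratively:
  phi_{11} = rho(1)
  phi_{kk} = [rho(k) - sum_{j=1..k-1} phi_{k-1,j} rho(k-j)]
            / [1 - sum_{j=1..k-1} phi_{k-1,j} rho(j)],
  phi_{k,j} = phi_{k-1,j} - phi_{kk} phi_{k-1,k-j},  j = 1..k-1.
Step k = 1:
  phi_11 = rho(1) = 0.0832.
Step k = 2:
  phi_22 = [rho(2) - phi_11 rho(1)] / [1 - phi_11 rho(1)] = [-0.4569 - (0.0832)(0.0832)] / [1 - (0.0832)(0.0832)]
         = -0.46382224 / 0.99307776 = -0.4671.
Therefore phi_{22} = -0.4671.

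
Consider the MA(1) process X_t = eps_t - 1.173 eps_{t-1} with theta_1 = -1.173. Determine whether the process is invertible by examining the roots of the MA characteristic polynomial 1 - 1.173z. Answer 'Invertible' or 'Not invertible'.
\text{Not invertible}

The MA(q) characteristic polynomial is P(z) = 1 - 1.173z.
Invertibility requires all roots to lie outside the unit circle, i.e. |z| > 1 for every root.
This is linear in z: 1 + (-1.173) z = 0  =>  z = -1/(-1.173) = 0.852515,  |z| = 0.852515.
Moduli of all roots: 0.8525.
All moduli strictly greater than 1? No.
Verdict: Not invertible.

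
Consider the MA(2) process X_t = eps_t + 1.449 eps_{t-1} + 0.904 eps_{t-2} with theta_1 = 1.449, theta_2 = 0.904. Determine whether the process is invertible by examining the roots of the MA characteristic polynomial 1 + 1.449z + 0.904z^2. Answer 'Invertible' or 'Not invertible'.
\text{Invertible}

The MA(q) characteristic polynomial is P(z) = 1 + 1.449z + 0.904z^2.
Invertibility requires all roots to lie outside the unit circle, i.e. |z| > 1 for every root.
Set 1 + (1.449) z + (0.904) z^2 = 0, i.e. a z^2 + b z + c = 0 with a = 0.904, b = 1.449, c = 1.
Discriminant D = b^2 - 4ac = (1.449)^2 - 4*(0.904)*1 = 2.099601 - (3.616) = -1.516399.
D < 0, so the roots are the complex-conjugate pair z = (-b +/- i sqrt(-D)) / (2a) = -0.8014 +/- 0.6811i.
For a conjugate pair |z|^2 = z * conj(z) = (product of roots) = c/a = 1/(0.904) = 1.106195, so |z| = sqrt(1.106195) = 1.0518 for both roots.
Moduli of all roots: 1.0518, 1.0518.
All moduli strictly greater than 1? Yes.
Verdict: Invertible.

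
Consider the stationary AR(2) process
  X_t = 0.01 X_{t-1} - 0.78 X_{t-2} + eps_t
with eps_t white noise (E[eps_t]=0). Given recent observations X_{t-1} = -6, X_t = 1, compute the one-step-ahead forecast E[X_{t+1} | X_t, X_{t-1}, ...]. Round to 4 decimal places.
E[X_{t+1} \mid \mathcal F_t] = 4.6900

For an AR(p) model X_t = c + sum_i phi_i X_{t-i} + eps_t, the
one-step-ahead conditional mean is
  E[X_{t+1} | X_t, ...] = c + sum_i phi_i X_{t+1-i}.
Substitute known values:
  E[X_{t+1} | ...] = (0.01) * (1) + (-0.78) * (-6)
                   = 4.6900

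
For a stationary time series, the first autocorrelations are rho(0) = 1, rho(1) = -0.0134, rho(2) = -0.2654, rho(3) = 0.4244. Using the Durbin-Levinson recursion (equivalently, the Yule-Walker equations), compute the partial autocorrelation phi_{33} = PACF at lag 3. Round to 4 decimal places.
\phi_{33} = 0.4480

The PACF at lag k is phi_{kk}, the last component of the solution
to the Yule-Walker system G_k phi = r_k where
  (G_k)_{ij} = rho(|i - j|), (r_k)_i = rho(i), i,j = 1..k.
Equivalently, Durbin-Levinson gives phi_{kk} iteratively:
  phi_{11} = rho(1)
  phi_{kk} = [rho(k) - sum_{j=1..k-1} phi_{k-1,j} rho(k-j)]
            / [1 - sum_{j=1..k-1} phi_{k-1,j} rho(j)],
  phi_{k,j} = phi_{k-1,j} - phi_{kk} phi_{k-1,k-j},  j = 1..k-1.
Step k = 1:
  phi_11 = rho(1) = -0.0134.
Step k = 2:
  phi_22 = [rho(2) - phi_11 rho(1)] / [1 - phi_11 rho(1)] = [-0.2654 - (-0.0134)(-0.0134)] / [1 - (-0.0134)(-0.0134)]
         = -0.26557956 / 0.99982044 = -0.265627.
  Update: phi_21 = phi_11 - phi_22 phi_11 = -0.0134 - (-0.265627)(-0.0134) = -0.016959.
Step k = 3:
  phi_33 = [rho(3) - phi_21 rho(2) - phi_22 rho(1)] / [1 - phi_21 rho(1) - phi_22 rho(2)]
    numerator   = 0.4244 - (-0.016959)(-0.2654) - (-0.265627)(-0.0134) = 0.41633957
    denominator = 1 - (-0.016959)(-0.0134) - (-0.265627)(-0.2654) = 0.92927527
  phi_33 = 0.41633957 / 0.92927527 = 0.448.
Therefore phi_{33} = 0.4480.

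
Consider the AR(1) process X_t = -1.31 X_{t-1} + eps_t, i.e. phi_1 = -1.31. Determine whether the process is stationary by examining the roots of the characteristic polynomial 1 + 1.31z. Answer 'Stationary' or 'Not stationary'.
\text{Not stationary}

The AR(p) characteristic polynomial is P(z) = 1 + 1.31z.
Stationarity requires all roots to lie outside the unit circle, i.e. |z| > 1 for every root.
This is linear in z: 1 + (1.31) z = 0  =>  z = -1/(1.31) = -0.763359,  |z| = 0.763359.
Moduli of all roots: 0.7634.
All moduli strictly greater than 1? No.
Verdict: Not stationary.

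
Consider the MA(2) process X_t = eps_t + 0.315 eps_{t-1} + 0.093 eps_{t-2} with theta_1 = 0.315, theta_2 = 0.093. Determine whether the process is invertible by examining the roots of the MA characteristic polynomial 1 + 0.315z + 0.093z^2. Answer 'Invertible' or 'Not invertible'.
\text{Invertible}

The MA(q) characteristic polynomial is P(z) = 1 + 0.315z + 0.093z^2.
Invertibility requires all roots to lie outside the unit circle, i.e. |z| > 1 for every root.
Set 1 + (0.315) z + (0.093) z^2 = 0, i.e. a z^2 + b z + c = 0 with a = 0.093, b = 0.315, c = 1.
Discriminant D = b^2 - 4ac = (0.315)^2 - 4*(0.093)*1 = 0.099225 - (0.372) = -0.272775.
D < 0, so the roots are the complex-conjugate pair z = (-b +/- i sqrt(-D)) / (2a) = -1.6935 +/- 2.8079i.
For a conjugate pair |z|^2 = z * conj(z) = (product of roots) = c/a = 1/(0.093) = 10.752688, so |z| = sqrt(10.752688) = 3.2791 for both roots.
Moduli of all roots: 3.2791, 3.2791.
All moduli strictly greater than 1? Yes.
Verdict: Invertible.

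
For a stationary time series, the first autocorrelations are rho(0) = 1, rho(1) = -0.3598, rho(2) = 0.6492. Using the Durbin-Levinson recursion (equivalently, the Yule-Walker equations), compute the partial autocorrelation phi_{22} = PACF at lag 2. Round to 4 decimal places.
\phi_{22} = 0.5970

The PACF at lag k is phi_{kk}, the last component of the solution
to the Yule-Walker system G_k phi = r_k where
  (G_k)_{ij} = rho(|i - j|), (r_k)_i = rho(i), i,j = 1..k.
Equivalently, Durbin-Levinson gives phi_{kk} iteratively:
  phi_{11} = rho(1)
  phi_{kk} = [rho(k) - sum_{j=1..k-1} phi_{k-1,j} rho(k-j)]
            / [1 - sum_{j=1..k-1} phi_{k-1,j} rho(j)],
  phi_{k,j} = phi_{k-1,j} - phi_{kk} phi_{k-1,k-j},  j = 1..k-1.
Step k = 1:
  phi_11 = rho(1) = -0.3598.
Step k = 2:
  phi_22 = [rho(2) - phi_11 rho(1)] / [1 - phi_11 rho(1)] = [0.6492 - (-0.3598)(-0.3598)] / [1 - (-0.3598)(-0.3598)]
         = 0.51974396 / 0.87054396 = 0.597.
Therefore phi_{22} = 0.5970.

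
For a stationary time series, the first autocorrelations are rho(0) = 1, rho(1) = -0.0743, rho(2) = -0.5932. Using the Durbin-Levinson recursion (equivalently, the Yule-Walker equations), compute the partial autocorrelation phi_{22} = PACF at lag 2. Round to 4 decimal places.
\phi_{22} = -0.6020

The PACF at lag k is phi_{kk}, the last component of the solution
to the Yule-Walker system G_k phi = r_k where
  (G_k)_{ij} = rho(|i - j|), (r_k)_i = rho(i), i,j = 1..k.
Equivalently, Durbin-Levinson gives phi_{kk} iteratively:
  phi_{11} = rho(1)
  phi_{kk} = [rho(k) - sum_{j=1..k-1} phi_{k-1,j} rho(k-j)]
            / [1 - sum_{j=1..k-1} phi_{k-1,j} rho(j)],
  phi_{k,j} = phi_{k-1,j} - phi_{kk} phi_{k-1,k-j},  j = 1..k-1.
Step k = 1:
  phi_11 = rho(1) = -0.0743.
Step k = 2:
  phi_22 = [rho(2) - phi_11 rho(1)] / [1 - phi_11 rho(1)] = [-0.5932 - (-0.0743)(-0.0743)] / [1 - (-0.0743)(-0.0743)]
         = -0.59872049 / 0.99447951 = -0.602.
Therefore phi_{22} = -0.6020.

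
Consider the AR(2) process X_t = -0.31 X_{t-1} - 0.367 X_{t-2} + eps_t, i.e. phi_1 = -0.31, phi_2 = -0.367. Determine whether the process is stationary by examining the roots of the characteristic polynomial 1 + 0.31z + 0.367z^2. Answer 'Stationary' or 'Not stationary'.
\text{Stationary}

The AR(p) characteristic polynomial is P(z) = 1 + 0.31z + 0.367z^2.
Stationarity requires all roots to lie outside the unit circle, i.e. |z| > 1 for every root.
Set 1 + (0.31) z + (0.367) z^2 = 0, i.e. a z^2 + b z + c = 0 with a = 0.367, b = 0.31, c = 1.
Discriminant D = b^2 - 4ac = (0.31)^2 - 4*(0.367)*1 = 0.0961 - (1.468) = -1.3719.
D < 0, so the roots are the complex-conjugate pair z = (-b +/- i sqrt(-D)) / (2a) = -0.4223 +/- 1.5958i.
For a conjugate pair |z|^2 = z * conj(z) = (product of roots) = c/a = 1/(0.367) = 2.724796, so |z| = sqrt(2.724796) = 1.6507 for both roots.
Moduli of all roots: 1.6507, 1.6507.
All moduli strictly greater than 1? Yes.
Verdict: Stationary.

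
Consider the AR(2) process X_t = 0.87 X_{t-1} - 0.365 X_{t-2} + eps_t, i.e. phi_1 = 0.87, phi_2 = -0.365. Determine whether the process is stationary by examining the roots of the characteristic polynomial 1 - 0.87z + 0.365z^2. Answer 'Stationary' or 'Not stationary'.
\text{Stationary}

The AR(p) characteristic polynomial is P(z) = 1 - 0.87z + 0.365z^2.
Stationarity requires all roots to lie outside the unit circle, i.e. |z| > 1 for every root.
Set 1 + (-0.87) z + (0.365) z^2 = 0, i.e. a z^2 + b z + c = 0 with a = 0.365, b = -0.87, c = 1.
Discriminant D = b^2 - 4ac = (-0.87)^2 - 4*(0.365)*1 = 0.7569 - (1.46) = -0.7031.
D < 0, so the roots are the complex-conjugate pair z = (-b +/- i sqrt(-D)) / (2a) = 1.1918 +/- 1.1486i.
For a conjugate pair |z|^2 = z * conj(z) = (product of roots) = c/a = 1/(0.365) = 2.739726, so |z| = sqrt(2.739726) = 1.6552 for both roots.
Moduli of all roots: 1.6552, 1.6552.
All moduli strictly greater than 1? Yes.
Verdict: Stationary.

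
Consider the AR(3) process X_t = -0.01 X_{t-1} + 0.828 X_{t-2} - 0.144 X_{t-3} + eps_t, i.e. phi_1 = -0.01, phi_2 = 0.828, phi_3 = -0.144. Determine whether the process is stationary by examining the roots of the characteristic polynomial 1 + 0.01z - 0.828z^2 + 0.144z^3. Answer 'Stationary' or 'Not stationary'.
\text{Stationary}

The AR(p) characteristic polynomial is P(z) = 1 + 0.01z - 0.828z^2 + 0.144z^3.
Stationarity requires all roots to lie outside the unit circle, i.e. |z| > 1 for every root.
Degree 3: look for a simple real root z0 first, then factor out (1 - z/z0) and solve the remaining quadratic.
Testing z0 = 1.25: P(1.25) = 1 + (0.01)(1.25) + (-0.828)(1.25)^2 + (0.144)(1.25)^3
  = 1 + (0.0125) + (-1.29375) + (0.28125) = 0.  So z_0 = 1.25 is a root, |z_0| = 1.25.
Divide out the factor (1 - 0.8 z) = (1 - z/z0) (since 1/z0 = 0.8):
  P(z) = (1 - 0.8 z)(1 + (0.81) z + (-0.18) z^2)
  [check: z-coef 0.81 - (0.8) = 0.01; z^2-coef -0.18 - (0.8)(0.81) = -0.828; z^3-coef -(0.8)(-0.18) = 0.144.]
Remaining roots from the quadratic factor 1 + (0.81) z + (-0.18) z^2:
  Set 1 + (0.81) z + (-0.18) z^2 = 0, i.e. a z^2 + b z + c = 0 with a = -0.18, b = 0.81, c = 1.
  Discriminant D = b^2 - 4ac = (0.81)^2 - 4*(-0.18)*1 = 0.6561 - (-0.72) = 1.3761.
  D >= 0, so the roots are real: z = (-b +/- sqrt(D)) / (2a) = (-0.81 +/- 1.173073) / (-0.36).
    z_1 = (-0.81 + 1.173073) / (-0.36) = -1.0085,   |z_1| = 1.0085.
    z_2 = (-0.81 - 1.173073) / (-0.36) = 5.5085,   |z_2| = 5.5085.
Moduli of all roots: 1.2500, 1.0085, 5.5085.
All moduli strictly greater than 1? Yes.
Verdict: Stationary.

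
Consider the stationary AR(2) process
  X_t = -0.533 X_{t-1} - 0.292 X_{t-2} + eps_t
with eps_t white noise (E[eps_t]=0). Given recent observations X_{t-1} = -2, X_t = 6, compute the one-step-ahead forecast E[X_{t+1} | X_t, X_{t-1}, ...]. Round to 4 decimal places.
E[X_{t+1} \mid \mathcal F_t] = -2.6140

For an AR(p) model X_t = c + sum_i phi_i X_{t-i} + eps_t, the
one-step-ahead conditional mean is
  E[X_{t+1} | X_t, ...] = c + sum_i phi_i X_{t+1-i}.
Substitute known values:
  E[X_{t+1} | ...] = (-0.533) * (6) + (-0.292) * (-2)
                   = -2.6140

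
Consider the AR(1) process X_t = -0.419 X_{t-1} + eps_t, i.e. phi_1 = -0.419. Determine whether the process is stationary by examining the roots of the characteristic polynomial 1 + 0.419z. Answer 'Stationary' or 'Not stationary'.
\text{Stationary}

The AR(p) characteristic polynomial is P(z) = 1 + 0.419z.
Stationarity requires all roots to lie outside the unit circle, i.e. |z| > 1 for every root.
This is linear in z: 1 + (0.419) z = 0  =>  z = -1/(0.419) = -2.386635,  |z| = 2.386635.
Moduli of all roots: 2.3866.
All moduli strictly greater than 1? Yes.
Verdict: Stationary.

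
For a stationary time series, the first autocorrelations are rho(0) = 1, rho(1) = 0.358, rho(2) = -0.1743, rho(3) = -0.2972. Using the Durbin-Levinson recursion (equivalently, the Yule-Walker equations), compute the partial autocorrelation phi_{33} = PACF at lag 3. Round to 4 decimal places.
\phi_{33} = -0.1160

The PACF at lag k is phi_{kk}, the last component of the solution
to the Yule-Walker system G_k phi = r_k where
  (G_k)_{ij} = rho(|i - j|), (r_k)_i = rho(i), i,j = 1..k.
Equivalently, Durbin-Levinson gives phi_{kk} iteratively:
  phi_{11} = rho(1)
  phi_{kk} = [rho(k) - sum_{j=1..k-1} phi_{k-1,j} rho(k-j)]
            / [1 - sum_{j=1..k-1} phi_{k-1,j} rho(j)],
  phi_{k,j} = phi_{k-1,j} - phi_{kk} phi_{k-1,k-j},  j = 1..k-1.
Step k = 1:
  phi_11 = rho(1) = 0.358.
Step k = 2:
  phi_22 = [rho(2) - phi_11 rho(1)] / [1 - phi_11 rho(1)] = [-0.1743 - (0.358)(0.358)] / [1 - (0.358)(0.358)]
         = -0.302464 / 0.871836 = -0.346928.
  Update: phi_21 = phi_11 - phi_22 phi_11 = 0.358 - (-0.346928)(0.358) = 0.4822.
Step k = 3:
  phi_33 = [rho(3) - phi_21 rho(2) - phi_22 rho(1)] / [1 - phi_21 rho(1) - phi_22 rho(2)]
    numerator   = -0.2972 - (0.4822)(-0.1743) - (-0.346928)(0.358) = -0.08895243
    denominator = 1 - (0.4822)(0.358) - (-0.346928)(-0.1743) = 0.76690288
  phi_33 = -0.08895243 / 0.76690288 = -0.116.
Therefore phi_{33} = -0.1160.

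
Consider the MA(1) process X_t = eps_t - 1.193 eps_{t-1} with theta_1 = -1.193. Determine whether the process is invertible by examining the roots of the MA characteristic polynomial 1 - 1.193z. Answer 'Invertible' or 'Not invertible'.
\text{Not invertible}

The MA(q) characteristic polynomial is P(z) = 1 - 1.193z.
Invertibility requires all roots to lie outside the unit circle, i.e. |z| > 1 for every root.
This is linear in z: 1 + (-1.193) z = 0  =>  z = -1/(-1.193) = 0.838223,  |z| = 0.838223.
Moduli of all roots: 0.8382.
All moduli strictly greater than 1? No.
Verdict: Not invertible.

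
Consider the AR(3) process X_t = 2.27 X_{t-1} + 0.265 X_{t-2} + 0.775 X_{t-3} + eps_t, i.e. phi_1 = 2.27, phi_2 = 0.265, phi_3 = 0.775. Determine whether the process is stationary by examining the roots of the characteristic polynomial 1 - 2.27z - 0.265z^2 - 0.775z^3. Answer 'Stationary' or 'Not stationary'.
\text{Not stationary}

The AR(p) characteristic polynomial is P(z) = 1 - 2.27z - 0.265z^2 - 0.775z^3.
Stationarity requires all roots to lie outside the unit circle, i.e. |z| > 1 for every root.
Degree 3: look for a simple real root z0 first, then factor out (1 - z/z0) and solve the remaining quadratic.
Testing z0 = 0.4: P(0.4) = 1 + (-2.27)(0.4) + (-0.265)(0.4)^2 + (-0.775)(0.4)^3
  = 1 + (-0.908) + (-0.0424) + (-0.0496) = 0.  So z_0 = 0.4 is a root, |z_0| = 0.4.
Divide out the factor (1 - 2.5 z) = (1 - z/z0) (since 1/z0 = 2.5):
  P(z) = (1 - 2.5 z)(1 + (0.23) z + (0.31) z^2)
  [check: z-coef 0.23 - (2.5) = -2.27; z^2-coef 0.31 - (2.5)(0.23) = -0.265; z^3-coef -(2.5)(0.31) = -0.775.]
Remaining roots from the quadratic factor 1 + (0.23) z + (0.31) z^2:
  Set 1 + (0.23) z + (0.31) z^2 = 0, i.e. a z^2 + b z + c = 0 with a = 0.31, b = 0.23, c = 1.
  Discriminant D = b^2 - 4ac = (0.23)^2 - 4*(0.31)*1 = 0.0529 - (1.24) = -1.1871.
  D < 0, so the roots are the complex-conjugate pair z = (-b +/- i sqrt(-D)) / (2a) = -0.371 +/- 1.7573i.
  For a conjugate pair |z|^2 = z * conj(z) = (product of roots) = c/a = 1/(0.31) = 3.225806, so |z| = sqrt(3.225806) = 1.7961 for both roots.
Moduli of all roots: 0.4000, 1.7961, 1.7961.
All moduli strictly greater than 1? No.
Verdict: Not stationary.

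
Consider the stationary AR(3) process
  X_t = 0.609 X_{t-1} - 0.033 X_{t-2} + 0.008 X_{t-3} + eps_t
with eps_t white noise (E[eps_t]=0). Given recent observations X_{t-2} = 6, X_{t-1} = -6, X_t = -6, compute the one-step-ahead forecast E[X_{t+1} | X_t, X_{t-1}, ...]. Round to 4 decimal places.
E[X_{t+1} \mid \mathcal F_t] = -3.4080

For an AR(p) model X_t = c + sum_i phi_i X_{t-i} + eps_t, the
one-step-ahead conditional mean is
  E[X_{t+1} | X_t, ...] = c + sum_i phi_i X_{t+1-i}.
Substitute known values:
  E[X_{t+1} | ...] = (0.609) * (-6) + (-0.033) * (-6) + (0.008) * (6)
                   = -3.4080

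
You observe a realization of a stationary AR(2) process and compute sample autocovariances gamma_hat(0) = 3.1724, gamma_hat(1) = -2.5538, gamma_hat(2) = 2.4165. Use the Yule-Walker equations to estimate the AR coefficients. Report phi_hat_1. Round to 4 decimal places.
\hat\phi_{1} = -0.5450

The Yule-Walker equations for an AR(p) process read, in matrix form,
  Gamma_p phi = r_p,   with   (Gamma_p)_{ij} = gamma(|i - j|),
                       (r_p)_i = gamma(i),   i,j = 1..p.
Substitute the sample gammas (Toeplitz matrix and right-hand side of size 2):
  Gamma_p = [[3.1724, -2.5538], [-2.5538, 3.1724]]
  r_p     = [-2.5538, 2.4165]
Written out:
  3.1724 phi_1 - 2.5538 phi_2 = -2.5538
  -2.5538 phi_1 + 3.1724 phi_2 = 2.4165
Solve by Cramer's rule:
  det = gamma(0)^2 - gamma(1)^2 = (3.1724)^2 - (-2.5538)^2 = 10.06412176 - 6.52189444 = 3.54222732
  phi_hat_1 = [gamma(1) gamma(0) - gamma(1) gamma(2)] / det = [(-2.5538)(3.1724) - (-2.5538)(2.4165)] / 3.54222732 = -1.93041742 / 3.54222732 = -0.545
  phi_hat_2 = [gamma(0) gamma(2) - gamma(1)^2] / det = [(3.1724)(2.4165) - (-2.5538)^2] / 3.54222732 = 1.14421016 / 3.54222732 = 0.323
So phi_hat = [-0.5450, 0.3230].
Therefore phi_hat_1 = -0.5450.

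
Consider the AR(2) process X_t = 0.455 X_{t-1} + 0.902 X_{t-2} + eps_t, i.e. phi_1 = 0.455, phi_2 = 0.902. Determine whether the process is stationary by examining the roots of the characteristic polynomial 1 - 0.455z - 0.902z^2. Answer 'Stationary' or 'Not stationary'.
\text{Not stationary}

The AR(p) characteristic polynomial is P(z) = 1 - 0.455z - 0.902z^2.
Stationarity requires all roots to lie outside the unit circle, i.e. |z| > 1 for every root.
Set 1 + (-0.455) z + (-0.902) z^2 = 0, i.e. a z^2 + b z + c = 0 with a = -0.902, b = -0.455, c = 1.
Discriminant D = b^2 - 4ac = (-0.455)^2 - 4*(-0.902)*1 = 0.207025 - (-3.608) = 3.815025.
D >= 0, so the roots are real: z = (-b +/- sqrt(D)) / (2a) = (0.455 +/- 1.953209) / (-1.804).
  z_1 = (0.455 + 1.953209) / (-1.804) = -1.3349,   |z_1| = 1.3349.
  z_2 = (0.455 - 1.953209) / (-1.804) = 0.8305,   |z_2| = 0.8305.
Moduli of all roots: 1.3349, 0.8305.
All moduli strictly greater than 1? No.
Verdict: Not stationary.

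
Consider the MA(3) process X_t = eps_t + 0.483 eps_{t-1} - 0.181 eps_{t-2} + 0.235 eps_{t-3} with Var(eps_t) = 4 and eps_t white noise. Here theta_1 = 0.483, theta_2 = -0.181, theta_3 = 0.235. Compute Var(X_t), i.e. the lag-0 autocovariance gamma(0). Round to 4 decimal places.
\gamma(0) = 5.2851

For an MA(q) process X_t = eps_t + sum_i theta_i eps_{t-i} with
Var(eps_t) = sigma^2, the variance is
  gamma(0) = sigma^2 * (1 + sum_i theta_i^2).
  sum_i theta_i^2 = (0.483)^2 + (-0.181)^2 + (0.235)^2 = 0.233289 + 0.032761 + 0.055225 = 0.321275.
  gamma(0) = 4 * (1 + 0.321275) = 4 * 1.321275 = 5.2851.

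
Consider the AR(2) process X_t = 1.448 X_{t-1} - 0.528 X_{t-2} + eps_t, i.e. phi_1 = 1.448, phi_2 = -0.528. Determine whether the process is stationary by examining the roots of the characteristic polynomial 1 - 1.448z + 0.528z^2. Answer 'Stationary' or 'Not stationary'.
\text{Stationary}

The AR(p) characteristic polynomial is P(z) = 1 - 1.448z + 0.528z^2.
Stationarity requires all roots to lie outside the unit circle, i.e. |z| > 1 for every root.
Set 1 + (-1.448) z + (0.528) z^2 = 0, i.e. a z^2 + b z + c = 0 with a = 0.528, b = -1.448, c = 1.
Discriminant D = b^2 - 4ac = (-1.448)^2 - 4*(0.528)*1 = 2.096704 - (2.112) = -0.015296.
D < 0, so the roots are the complex-conjugate pair z = (-b +/- i sqrt(-D)) / (2a) = 1.3712 +/- 0.1171i.
For a conjugate pair |z|^2 = z * conj(z) = (product of roots) = c/a = 1/(0.528) = 1.893939, so |z| = sqrt(1.893939) = 1.3762 for both roots.
Moduli of all roots: 1.3762, 1.3762.
All moduli strictly greater than 1? Yes.
Verdict: Stationary.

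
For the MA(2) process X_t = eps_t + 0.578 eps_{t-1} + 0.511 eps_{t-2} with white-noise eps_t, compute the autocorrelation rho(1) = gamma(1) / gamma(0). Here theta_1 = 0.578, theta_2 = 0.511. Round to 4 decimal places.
\rho(1) = 0.5475

For an MA(q) process with theta_0 = 1, the autocovariance is
  gamma(k) = sigma^2 * sum_{i=0..q-k} theta_i * theta_{i+k},
and rho(k) = gamma(k) / gamma(0). Sigma^2 cancels.
  numerator   = (1)*(0.578) + (0.578)*(0.511) = 0.873358.
  denominator = (1)^2 + (0.578)^2 + (0.511)^2 = 1.595205.
  rho(1) = 0.873358 / 1.595205 = 0.5475.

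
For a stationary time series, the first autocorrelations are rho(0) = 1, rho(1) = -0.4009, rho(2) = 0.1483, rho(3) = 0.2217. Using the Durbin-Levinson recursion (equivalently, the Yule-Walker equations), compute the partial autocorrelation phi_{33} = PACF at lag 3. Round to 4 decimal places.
\phi_{33} = 0.3290

The PACF at lag k is phi_{kk}, the last component of the solution
to the Yule-Walker system G_k phi = r_k where
  (G_k)_{ij} = rho(|i - j|), (r_k)_i = rho(i), i,j = 1..k.
Equivalently, Durbin-Levinson gives phi_{kk} iteratively:
  phi_{11} = rho(1)
  phi_{kk} = [rho(k) - sum_{j=1..k-1} phi_{k-1,j} rho(k-j)]
            / [1 - sum_{j=1..k-1} phi_{k-1,j} rho(j)],
  phi_{k,j} = phi_{k-1,j} - phi_{kk} phi_{k-1,k-j},  j = 1..k-1.
Step k = 1:
  phi_11 = rho(1) = -0.4009.
Step k = 2:
  phi_22 = [rho(2) - phi_11 rho(1)] / [1 - phi_11 rho(1)] = [0.1483 - (-0.4009)(-0.4009)] / [1 - (-0.4009)(-0.4009)]
         = -0.01242081 / 0.83927919 = -0.014799.
  Update: phi_21 = phi_11 - phi_22 phi_11 = -0.4009 - (-0.014799)(-0.4009) = -0.406833.
Step k = 3:
  phi_33 = [rho(3) - phi_21 rho(2) - phi_22 rho(1)] / [1 - phi_21 rho(1) - phi_22 rho(2)]
    numerator   = 0.2217 - (-0.406833)(0.1483) - (-0.014799)(-0.4009) = 0.27610027
    denominator = 1 - (-0.406833)(-0.4009) - (-0.014799)(0.1483) = 0.83909537
  phi_33 = 0.27610027 / 0.83909537 = 0.329.
Therefore phi_{33} = 0.3290.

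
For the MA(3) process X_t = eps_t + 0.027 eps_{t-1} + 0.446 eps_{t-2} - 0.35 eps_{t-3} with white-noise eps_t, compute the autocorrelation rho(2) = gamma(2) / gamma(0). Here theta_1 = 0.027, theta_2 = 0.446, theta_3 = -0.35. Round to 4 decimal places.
\rho(2) = 0.3302

For an MA(q) process with theta_0 = 1, the autocovariance is
  gamma(k) = sigma^2 * sum_{i=0..q-k} theta_i * theta_{i+k},
and rho(k) = gamma(k) / gamma(0). Sigma^2 cancels.
  numerator   = (1)*(0.446) + (0.027)*(-0.35) = 0.43655.
  denominator = (1)^2 + (0.027)^2 + (0.446)^2 + (-0.35)^2 = 1.322145.
  rho(2) = 0.43655 / 1.322145 = 0.3302.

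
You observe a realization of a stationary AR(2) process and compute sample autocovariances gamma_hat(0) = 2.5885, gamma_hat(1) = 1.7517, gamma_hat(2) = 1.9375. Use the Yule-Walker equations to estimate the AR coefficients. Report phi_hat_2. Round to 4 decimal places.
\hat\phi_{2} = 0.5360

The Yule-Walker equations for an AR(p) process read, in matrix form,
  Gamma_p phi = r_p,   with   (Gamma_p)_{ij} = gamma(|i - j|),
                       (r_p)_i = gamma(i),   i,j = 1..p.
Substitute the sample gammas (Toeplitz matrix and right-hand side of size 2):
  Gamma_p = [[2.5885, 1.7517], [1.7517, 2.5885]]
  r_p     = [1.7517, 1.9375]
Written out:
  2.5885 phi_1 + 1.7517 phi_2 = 1.7517
  1.7517 phi_1 + 2.5885 phi_2 = 1.9375
Solve by Cramer's rule:
  det = gamma(0)^2 - gamma(1)^2 = (2.5885)^2 - (1.7517)^2 = 6.70033225 - 3.06845289 = 3.63187936
  phi_hat_1 = [gamma(1) gamma(0) - gamma(1) gamma(2)] / det = [(1.7517)(2.5885) - (1.7517)(1.9375)] / 3.63187936 = 1.1403567 / 3.63187936 = 0.314
  phi_hat_2 = [gamma(0) gamma(2) - gamma(1)^2] / det = [(2.5885)(1.9375) - (1.7517)^2] / 3.63187936 = 1.94676586 / 3.63187936 = 0.536
So phi_hat = [0.3140, 0.5360].
Therefore phi_hat_2 = 0.5360.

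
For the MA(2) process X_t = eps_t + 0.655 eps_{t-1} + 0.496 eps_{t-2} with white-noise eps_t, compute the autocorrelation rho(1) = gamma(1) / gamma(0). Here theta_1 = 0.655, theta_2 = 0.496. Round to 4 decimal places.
\rho(1) = 0.5850

For an MA(q) process with theta_0 = 1, the autocovariance is
  gamma(k) = sigma^2 * sum_{i=0..q-k} theta_i * theta_{i+k},
and rho(k) = gamma(k) / gamma(0). Sigma^2 cancels.
  numerator   = (1)*(0.655) + (0.655)*(0.496) = 0.97988.
  denominator = (1)^2 + (0.655)^2 + (0.496)^2 = 1.675041.
  rho(1) = 0.97988 / 1.675041 = 0.5850.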